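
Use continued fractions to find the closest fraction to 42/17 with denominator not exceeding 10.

22/9

Expand x = 42/17 as a continued fraction with the Euclidean algorithm:
  42 = 2*17 + 8, so a_0 = 2.
  17 = 2*8 + 1, so a_1 = 2.
  8 = 8*1 + 0, so a_2 = 8.
so x = [2; 2, 8].
Convergents (p_i = a_i*p_{i-1} + p_{i-2}, q_i = a_i*q_{i-1} + q_{i-2} with p_{-2}=0, p_{-1}=1, q_{-2}=1, q_{-1}=0), until the denominator exceeds 10:
  i=0: a_0=2, p_0 = 2*1 + 0 = 2, q_0 = 2*0 + 1 = 1.
  i=1: a_1=2, p_1 = 2*2 + 1 = 5, q_1 = 2*1 + 0 = 2.
  i=2: a_2=8, p_2 = 8*5 + 2 = 42, q_2 = 8*2 + 1 = 17.
q_2 = 17 > 10, so the last convergent with denominator <= 10 is p_1/q_1 = 5/2.
The closest fraction with denominator <= 10 is either p_1/q_1 or the intermediate fraction (k*p_1 + p_0)/(k*q_1 + q_0) with the largest k >= 1 whose denominator stays <= 10; these approach x as k grows, and every other convergent or intermediate fraction in range is farther away.
Largest k: floor((10 - q_0)/q_1) = floor((10 - 1)/2) = 4.
That gives (4*5 + 2)/(4*2 + 1) = 22/9.
Compare the errors: |x - 5/2| = |42*2 - 5*17|/(17*2) = 1/34, and |x - 22/9| = |42*9 - 22*17|/(17*9) = 4/153.
Cross-multiplying, 4*34 = 136 < 153 = 1*153, so 4/153 is smaller: the intermediate fraction 22/9 is closer to x than 5/2.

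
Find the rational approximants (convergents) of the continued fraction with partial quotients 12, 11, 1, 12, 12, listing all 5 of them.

Using the convergent recurrence p_i = a_i*p_{i-1} + p_{i-2}, q_i = a_i*q_{i-1} + q_{i-2} with p_{-2}=0, p_{-1}=1, q_{-2}=1, q_{-1}=0:
  i=0: a_0=12, p_0 = 12*1 + 0 = 12, q_0 = 12*0 + 1 = 1.
  i=1: a_1=11, p_1 = 11*12 + 1 = 133, q_1 = 11*1 + 0 = 11.
  i=2: a_2=1, p_2 = 1*133 + 12 = 145, q_2 = 1*11 + 1 = 12.
  i=3: a_3=12, p_3 = 12*145 + 133 = 1873, q_3 = 12*12 + 11 = 155.
  i=4: a_4=12, p_4 = 12*1873 + 145 = 22621, q_4 = 12*155 + 12 = 1872.

12/1, 133/11, 145/12, 1873/155, 22621/1872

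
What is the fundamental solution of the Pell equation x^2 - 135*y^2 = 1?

(x, y) = (244, 21)

First expand sqrt(135) as a continued fraction. With x_i = (sqrt(135) + m_i)/d_i and (m_0, d_0) = (0, 1): a_0 = floor(sqrt(135)) = 11, since 11^2 = 121 <= 135 < 144 = 12^2.
Iterate m_{i+1} = d_i*a_i - m_i, d_{i+1} = (135 - m_{i+1}^2)/d_i, a_{i+1} = floor((a_0 + m_{i+1})/d_{i+1}):
  m_1 = 1*11 - 0 = 11, d_1 = (135 - 11^2)/1 = 14/1 = 14, a_1 = floor((11 + 11)/14) = 1.
  m_2 = 14*1 - 11 = 3, d_2 = (135 - 3^2)/14 = 126/14 = 9, a_2 = floor((11 + 3)/9) = 1.
  m_3 = 9*1 - 3 = 6, d_3 = (135 - 6^2)/9 = 99/9 = 11, a_3 = floor((11 + 6)/11) = 1.
  m_4 = 11*1 - 6 = 5, d_4 = (135 - 5^2)/11 = 110/11 = 10, a_4 = floor((11 + 5)/10) = 1.
  m_5 = 10*1 - 5 = 5, d_5 = (135 - 5^2)/10 = 110/10 = 11, a_5 = floor((11 + 5)/11) = 1.
  m_6 = 11*1 - 5 = 6, d_6 = (135 - 6^2)/11 = 99/11 = 9, a_6 = floor((11 + 6)/9) = 1.
  m_7 = 9*1 - 6 = 3, d_7 = (135 - 3^2)/9 = 126/9 = 14, a_7 = floor((11 + 3)/14) = 1.
  m_8 = 14*1 - 3 = 11, d_8 = (135 - 11^2)/14 = 14/14 = 1, a_8 = floor((11 + 11)/1) = 22.
  m_9 = 1*22 - 11 = 11, d_9 = (135 - 11^2)/1 = 14/1 = 14: (m_9, d_9) = (m_1, d_1) = (11, 14), so from here the quotients repeat a_1, ..., a_8; the period length is 8.
So sqrt(135) = [11; (1, 1, 1, 1, 1, 1, 1, 22)] with period length k = 8.
k is even, so the fundamental solution of x^2 - 135y^2 = 1 is (p_{k-1}, q_{k-1}) = (p_7, q_7); compute convergents through index 7.
Convergents (p_i = a_i*p_{i-1} + p_{i-2}, q_i = a_i*q_{i-1} + q_{i-2} with p_{-2}=0, p_{-1}=1, q_{-2}=1, q_{-1}=0):
  i=0: a_0=11, p_0 = 11*1 + 0 = 11, q_0 = 11*0 + 1 = 1.
  i=1: a_1=1, p_1 = 1*11 + 1 = 12, q_1 = 1*1 + 0 = 1.
  i=2: a_2=1, p_2 = 1*12 + 11 = 23, q_2 = 1*1 + 1 = 2.
  i=3: a_3=1, p_3 = 1*23 + 12 = 35, q_3 = 1*2 + 1 = 3.
  i=4: a_4=1, p_4 = 1*35 + 23 = 58, q_4 = 1*3 + 2 = 5.
  i=5: a_5=1, p_5 = 1*58 + 35 = 93, q_5 = 1*5 + 3 = 8.
  i=6: a_6=1, p_6 = 1*93 + 58 = 151, q_6 = 1*8 + 5 = 13.
  i=7: a_7=1, p_7 = 1*151 + 93 = 244, q_7 = 1*13 + 8 = 21.
Check: 244^2 - 135*21^2 = 59536 - 59535 = 1, so (x, y) = (244, 21) solves the equation, and by the theorem it is the least positive solution.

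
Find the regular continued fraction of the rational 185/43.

[4; 3, 3, 4]

Run the Euclidean algorithm on 185 and 43; the successive quotients are the partial quotients a_0, a_1, ... (each step inverts the fractional part left over by the previous one):
  185 = 4*43 + 13, so a_0 = 4.
  43 = 3*13 + 4, so a_1 = 3.
  13 = 3*4 + 1, so a_2 = 3.
  4 = 4*1 + 0, so a_3 = 4.
The remainder reaches 0 after 4 divisions, so the expansion has 4 partial quotients, read off in order.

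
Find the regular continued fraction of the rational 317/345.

Run the Euclidean algorithm on 317 and 345; the successive quotients are the partial quotients a_0, a_1, ... (each step inverts the fractional part left over by the previous one):
  317 = 0*345 + 317, so a_0 = 0.
  345 = 1*317 + 28, so a_1 = 1.
  317 = 11*28 + 9, so a_2 = 11.
  28 = 3*9 + 1, so a_3 = 3.
  9 = 9*1 + 0, so a_4 = 9.
The remainder reaches 0 after 5 divisions, so the expansion has 5 partial quotients, read off in order.

[0; 1, 11, 3, 9]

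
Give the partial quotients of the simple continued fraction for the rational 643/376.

[1; 1, 2, 2, 4, 2, 5]

Run the Euclidean algorithm on 643 and 376; the successive quotients are the partial quotients a_0, a_1, ... (each step inverts the fractional part left over by the previous one):
  643 = 1*376 + 267, so a_0 = 1.
  376 = 1*267 + 109, so a_1 = 1.
  267 = 2*109 + 49, so a_2 = 2.
  109 = 2*49 + 11, so a_3 = 2.
  49 = 4*11 + 5, so a_4 = 4.
  11 = 2*5 + 1, so a_5 = 2.
  5 = 5*1 + 0, so a_6 = 5.
The remainder reaches 0 after 7 divisions, so the expansion has 7 partial quotients, read off in order.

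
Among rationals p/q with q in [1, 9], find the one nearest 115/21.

Expand x = 115/21 as a continued fraction with the Euclidean algorithm:
  115 = 5*21 + 10, so a_0 = 5.
  21 = 2*10 + 1, so a_1 = 2.
  10 = 10*1 + 0, so a_2 = 10.
so x = [5; 2, 10].
Convergents (p_i = a_i*p_{i-1} + p_{i-2}, q_i = a_i*q_{i-1} + q_{i-2} with p_{-2}=0, p_{-1}=1, q_{-2}=1, q_{-1}=0), until the denominator exceeds 9:
  i=0: a_0=5, p_0 = 5*1 + 0 = 5, q_0 = 5*0 + 1 = 1.
  i=1: a_1=2, p_1 = 2*5 + 1 = 11, q_1 = 2*1 + 0 = 2.
  i=2: a_2=10, p_2 = 10*11 + 5 = 115, q_2 = 10*2 + 1 = 21.
q_2 = 21 > 9, so the last convergent with denominator <= 9 is p_1/q_1 = 11/2.
The closest fraction with denominator <= 9 is either p_1/q_1 or the intermediate fraction (k*p_1 + p_0)/(k*q_1 + q_0) with the largest k >= 1 whose denominator stays <= 9; these approach x as k grows, and every other convergent or intermediate fraction in range is farther away.
Largest k: floor((9 - q_0)/q_1) = floor((9 - 1)/2) = 4.
That gives (4*11 + 5)/(4*2 + 1) = 49/9.
Compare the errors: |x - 11/2| = |115*2 - 11*21|/(21*2) = 1/42, and |x - 49/9| = |115*9 - 49*21|/(21*9) = 6/189.
Cross-multiplying, 1*189 = 189 < 252 = 6*42, so 1/42 is smaller: the convergent 11/2 is closer to x than 49/9.

11/2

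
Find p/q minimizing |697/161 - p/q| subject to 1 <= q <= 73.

Expand x = 697/161 as a continued fraction with the Euclidean algorithm:
  697 = 4*161 + 53, so a_0 = 4.
  161 = 3*53 + 2, so a_1 = 3.
  53 = 26*2 + 1, so a_2 = 26.
  2 = 2*1 + 0, so a_3 = 2.
so x = [4; 3, 26, 2].
Convergents (p_i = a_i*p_{i-1} + p_{i-2}, q_i = a_i*q_{i-1} + q_{i-2} with p_{-2}=0, p_{-1}=1, q_{-2}=1, q_{-1}=0), until the denominator exceeds 73:
  i=0: a_0=4, p_0 = 4*1 + 0 = 4, q_0 = 4*0 + 1 = 1.
  i=1: a_1=3, p_1 = 3*4 + 1 = 13, q_1 = 3*1 + 0 = 3.
  i=2: a_2=26, p_2 = 26*13 + 4 = 342, q_2 = 26*3 + 1 = 79.
q_2 = 79 > 73, so the last convergent with denominator <= 73 is p_1/q_1 = 13/3.
The closest fraction with denominator <= 73 is either p_1/q_1 or the intermediate fraction (k*p_1 + p_0)/(k*q_1 + q_0) with the largest k >= 1 whose denominator stays <= 73; these approach x as k grows, and every other convergent or intermediate fraction in range is farther away.
Largest k: floor((73 - q_0)/q_1) = floor((73 - 1)/3) = 24.
That gives (24*13 + 4)/(24*3 + 1) = 316/73.
Compare the errors: |x - 13/3| = |697*3 - 13*161|/(161*3) = 2/483, and |x - 316/73| = |697*73 - 316*161|/(161*73) = 5/11753.
Cross-multiplying, 5*483 = 2415 < 23506 = 2*11753, so 5/11753 is smaller: the intermediate fraction 316/73 is closer to x than 13/3.

316/73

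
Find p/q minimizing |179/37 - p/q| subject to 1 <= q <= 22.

Expand x = 179/37 as a continued fraction with the Euclidean algorithm:
  179 = 4*37 + 31, so a_0 = 4.
  37 = 1*31 + 6, so a_1 = 1.
  31 = 5*6 + 1, so a_2 = 5.
  6 = 6*1 + 0, so a_3 = 6.
so x = [4; 1, 5, 6].
Convergents (p_i = a_i*p_{i-1} + p_{i-2}, q_i = a_i*q_{i-1} + q_{i-2} with p_{-2}=0, p_{-1}=1, q_{-2}=1, q_{-1}=0), until the denominator exceeds 22:
  i=0: a_0=4, p_0 = 4*1 + 0 = 4, q_0 = 4*0 + 1 = 1.
  i=1: a_1=1, p_1 = 1*4 + 1 = 5, q_1 = 1*1 + 0 = 1.
  i=2: a_2=5, p_2 = 5*5 + 4 = 29, q_2 = 5*1 + 1 = 6.
  i=3: a_3=6, p_3 = 6*29 + 5 = 179, q_3 = 6*6 + 1 = 37.
q_3 = 37 > 22, so the last convergent with denominator <= 22 is p_2/q_2 = 29/6.
The closest fraction with denominator <= 22 is either p_2/q_2 or the intermediate fraction (k*p_2 + p_1)/(k*q_2 + q_1) with the largest k >= 1 whose denominator stays <= 22; these approach x as k grows, and every other convergent or intermediate fraction in range is farther away.
Largest k: floor((22 - q_1)/q_2) = floor((22 - 1)/6) = 3.
That gives (3*29 + 5)/(3*6 + 1) = 92/19.
Compare the errors: |x - 29/6| = |179*6 - 29*37|/(37*6) = 1/222, and |x - 92/19| = |179*19 - 92*37|/(37*19) = 3/703.
Cross-multiplying, 3*222 = 666 < 703 = 1*703, so 3/703 is smaller: the intermediate fraction 92/19 is closer to x than 29/6.

92/19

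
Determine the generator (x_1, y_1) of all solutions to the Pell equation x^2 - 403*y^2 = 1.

First expand sqrt(403) as a continued fraction. With x_i = (sqrt(403) + m_i)/d_i and (m_0, d_0) = (0, 1): a_0 = floor(sqrt(403)) = 20, since 20^2 = 400 <= 403 < 441 = 21^2.
Iterate m_{i+1} = d_i*a_i - m_i, d_{i+1} = (403 - m_{i+1}^2)/d_i, a_{i+1} = floor((a_0 + m_{i+1})/d_{i+1}):
  m_1 = 1*20 - 0 = 20, d_1 = (403 - 20^2)/1 = 3/1 = 3, a_1 = floor((20 + 20)/3) = 13.
  m_2 = 3*13 - 20 = 19, d_2 = (403 - 19^2)/3 = 42/3 = 14, a_2 = floor((20 + 19)/14) = 2.
  m_3 = 14*2 - 19 = 9, d_3 = (403 - 9^2)/14 = 322/14 = 23, a_3 = floor((20 + 9)/23) = 1.
  m_4 = 23*1 - 9 = 14, d_4 = (403 - 14^2)/23 = 207/23 = 9, a_4 = floor((20 + 14)/9) = 3.
  m_5 = 9*3 - 14 = 13, d_5 = (403 - 13^2)/9 = 234/9 = 26, a_5 = floor((20 + 13)/26) = 1.
  m_6 = 26*1 - 13 = 13, d_6 = (403 - 13^2)/26 = 234/26 = 9, a_6 = floor((20 + 13)/9) = 3.
  m_7 = 9*3 - 13 = 14, d_7 = (403 - 14^2)/9 = 207/9 = 23, a_7 = floor((20 + 14)/23) = 1.
  m_8 = 23*1 - 14 = 9, d_8 = (403 - 9^2)/23 = 322/23 = 14, a_8 = floor((20 + 9)/14) = 2.
  m_9 = 14*2 - 9 = 19, d_9 = (403 - 19^2)/14 = 42/14 = 3, a_9 = floor((20 + 19)/3) = 13.
  m_10 = 3*13 - 19 = 20, d_10 = (403 - 20^2)/3 = 3/3 = 1, a_10 = floor((20 + 20)/1) = 40.
  m_11 = 1*40 - 20 = 20, d_11 = (403 - 20^2)/1 = 3/1 = 3: (m_11, d_11) = (m_1, d_1) = (20, 3), so from here the quotients repeat a_1, ..., a_10; the period length is 10.
So sqrt(403) = [20; (13, 2, 1, 3, 1, 3, 1, 2, 13, 40)] with period length k = 10.
k is even, so the fundamental solution of x^2 - 403y^2 = 1 is (p_{k-1}, q_{k-1}) = (p_9, q_9); compute convergents through index 9.
Convergents (p_i = a_i*p_{i-1} + p_{i-2}, q_i = a_i*q_{i-1} + q_{i-2} with p_{-2}=0, p_{-1}=1, q_{-2}=1, q_{-1}=0):
  i=0: a_0=20, p_0 = 20*1 + 0 = 20, q_0 = 20*0 + 1 = 1.
  i=1: a_1=13, p_1 = 13*20 + 1 = 261, q_1 = 13*1 + 0 = 13.
  i=2: a_2=2, p_2 = 2*261 + 20 = 542, q_2 = 2*13 + 1 = 27.
  i=3: a_3=1, p_3 = 1*542 + 261 = 803, q_3 = 1*27 + 13 = 40.
  i=4: a_4=3, p_4 = 3*803 + 542 = 2951, q_4 = 3*40 + 27 = 147.
  i=5: a_5=1, p_5 = 1*2951 + 803 = 3754, q_5 = 1*147 + 40 = 187.
  i=6: a_6=3, p_6 = 3*3754 + 2951 = 14213, q_6 = 3*187 + 147 = 708.
  i=7: a_7=1, p_7 = 1*14213 + 3754 = 17967, q_7 = 1*708 + 187 = 895.
  i=8: a_8=2, p_8 = 2*17967 + 14213 = 50147, q_8 = 2*895 + 708 = 2498.
  i=9: a_9=13, p_9 = 13*50147 + 17967 = 669878, q_9 = 13*2498 + 895 = 33369.
Check: 669878^2 - 403*33369^2 = 448736534884 - 448736534883 = 1, so (x, y) = (669878, 33369) solves the equation, and by the theorem it is the least positive solution.

(x, y) = (669878, 33369)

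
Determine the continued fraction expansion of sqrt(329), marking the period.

[18; (7, 4, 2, 1, 1, 4, 1, 1, 2, 4, 7, 36)]

Write x_i = (sqrt(329) + m_i)/d_i with (m_0, d_0) = (0, 1). a_0 = floor(sqrt(329)) = 18, since 18^2 = 324 <= 329 < 361 = 19^2.
Iterate m_{i+1} = d_i*a_i - m_i, d_{i+1} = (329 - m_{i+1}^2)/d_i, a_{i+1} = floor((a_0 + m_{i+1})/d_{i+1}):
  m_1 = 1*18 - 0 = 18, d_1 = (329 - 18^2)/1 = 5/1 = 5, a_1 = floor((18 + 18)/5) = 7.
  m_2 = 5*7 - 18 = 17, d_2 = (329 - 17^2)/5 = 40/5 = 8, a_2 = floor((18 + 17)/8) = 4.
  m_3 = 8*4 - 17 = 15, d_3 = (329 - 15^2)/8 = 104/8 = 13, a_3 = floor((18 + 15)/13) = 2.
  m_4 = 13*2 - 15 = 11, d_4 = (329 - 11^2)/13 = 208/13 = 16, a_4 = floor((18 + 11)/16) = 1.
  m_5 = 16*1 - 11 = 5, d_5 = (329 - 5^2)/16 = 304/16 = 19, a_5 = floor((18 + 5)/19) = 1.
  m_6 = 19*1 - 5 = 14, d_6 = (329 - 14^2)/19 = 133/19 = 7, a_6 = floor((18 + 14)/7) = 4.
  m_7 = 7*4 - 14 = 14, d_7 = (329 - 14^2)/7 = 133/7 = 19, a_7 = floor((18 + 14)/19) = 1.
  m_8 = 19*1 - 14 = 5, d_8 = (329 - 5^2)/19 = 304/19 = 16, a_8 = floor((18 + 5)/16) = 1.
  m_9 = 16*1 - 5 = 11, d_9 = (329 - 11^2)/16 = 208/16 = 13, a_9 = floor((18 + 11)/13) = 2.
  m_10 = 13*2 - 11 = 15, d_10 = (329 - 15^2)/13 = 104/13 = 8, a_10 = floor((18 + 15)/8) = 4.
  m_11 = 8*4 - 15 = 17, d_11 = (329 - 17^2)/8 = 40/8 = 5, a_11 = floor((18 + 17)/5) = 7.
  m_12 = 5*7 - 17 = 18, d_12 = (329 - 18^2)/5 = 5/5 = 1, a_12 = floor((18 + 18)/1) = 36.
  m_13 = 1*36 - 18 = 18, d_13 = (329 - 18^2)/1 = 5/1 = 5: (m_13, d_13) = (m_1, d_1) = (18, 5), so from here the quotients repeat a_1, ..., a_12; the period length is 12.
Hence the expansion of sqrt(329) is a_0 = 18 followed by the repeating block 7, 4, 2, 1, 1, 4, 1, 1, 2, 4, 7, 36 (period 12).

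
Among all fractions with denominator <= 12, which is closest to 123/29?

Expand x = 123/29 as a continued fraction with the Euclidean algorithm:
  123 = 4*29 + 7, so a_0 = 4.
  29 = 4*7 + 1, so a_1 = 4.
  7 = 7*1 + 0, so a_2 = 7.
so x = [4; 4, 7].
Convergents (p_i = a_i*p_{i-1} + p_{i-2}, q_i = a_i*q_{i-1} + q_{i-2} with p_{-2}=0, p_{-1}=1, q_{-2}=1, q_{-1}=0), until the denominator exceeds 12:
  i=0: a_0=4, p_0 = 4*1 + 0 = 4, q_0 = 4*0 + 1 = 1.
  i=1: a_1=4, p_1 = 4*4 + 1 = 17, q_1 = 4*1 + 0 = 4.
  i=2: a_2=7, p_2 = 7*17 + 4 = 123, q_2 = 7*4 + 1 = 29.
q_2 = 29 > 12, so the last convergent with denominator <= 12 is p_1/q_1 = 17/4.
The closest fraction with denominator <= 12 is either p_1/q_1 or the intermediate fraction (k*p_1 + p_0)/(k*q_1 + q_0) with the largest k >= 1 whose denominator stays <= 12; these approach x as k grows, and every other convergent or intermediate fraction in range is farther away.
Largest k: floor((12 - q_0)/q_1) = floor((12 - 1)/4) = 2.
That gives (2*17 + 4)/(2*4 + 1) = 38/9.
Compare the errors: |x - 17/4| = |123*4 - 17*29|/(29*4) = 1/116, and |x - 38/9| = |123*9 - 38*29|/(29*9) = 5/261.
Cross-multiplying, 1*261 = 261 < 580 = 5*116, so 1/116 is smaller: the convergent 17/4 is closer to x than 38/9.

17/4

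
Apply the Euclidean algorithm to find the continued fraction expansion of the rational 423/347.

[1; 4, 1, 1, 3, 3, 3]

Run the Euclidean algorithm on 423 and 347; the successive quotients are the partial quotients a_0, a_1, ... (each step inverts the fractional part left over by the previous one):
  423 = 1*347 + 76, so a_0 = 1.
  347 = 4*76 + 43, so a_1 = 4.
  76 = 1*43 + 33, so a_2 = 1.
  43 = 1*33 + 10, so a_3 = 1.
  33 = 3*10 + 3, so a_4 = 3.
  10 = 3*3 + 1, so a_5 = 3.
  3 = 3*1 + 0, so a_6 = 3.
The remainder reaches 0 after 7 divisions, so the expansion has 7 partial quotients, read off in order.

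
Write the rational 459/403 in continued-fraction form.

Run the Euclidean algorithm on 459 and 403; the successive quotients are the partial quotients a_0, a_1, ... (each step inverts the fractional part left over by the previous one):
  459 = 1*403 + 56, so a_0 = 1.
  403 = 7*56 + 11, so a_1 = 7.
  56 = 5*11 + 1, so a_2 = 5.
  11 = 11*1 + 0, so a_3 = 11.
The remainder reaches 0 after 4 divisions, so the expansion has 4 partial quotients, read off in order.

[1; 7, 5, 11]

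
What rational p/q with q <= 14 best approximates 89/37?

Expand x = 89/37 as a continued fraction with the Euclidean algorithm:
  89 = 2*37 + 15, so a_0 = 2.
  37 = 2*15 + 7, so a_1 = 2.
  15 = 2*7 + 1, so a_2 = 2.
  7 = 7*1 + 0, so a_3 = 7.
so x = [2; 2, 2, 7].
Convergents (p_i = a_i*p_{i-1} + p_{i-2}, q_i = a_i*q_{i-1} + q_{i-2} with p_{-2}=0, p_{-1}=1, q_{-2}=1, q_{-1}=0), until the denominator exceeds 14:
  i=0: a_0=2, p_0 = 2*1 + 0 = 2, q_0 = 2*0 + 1 = 1.
  i=1: a_1=2, p_1 = 2*2 + 1 = 5, q_1 = 2*1 + 0 = 2.
  i=2: a_2=2, p_2 = 2*5 + 2 = 12, q_2 = 2*2 + 1 = 5.
  i=3: a_3=7, p_3 = 7*12 + 5 = 89, q_3 = 7*5 + 2 = 37.
q_3 = 37 > 14, so the last convergent with denominator <= 14 is p_2/q_2 = 12/5.
The closest fraction with denominator <= 14 is either p_2/q_2 or the intermediate fraction (k*p_2 + p_1)/(k*q_2 + q_1) with the largest k >= 1 whose denominator stays <= 14; these approach x as k grows, and every other convergent or intermediate fraction in range is farther away.
Largest k: floor((14 - q_1)/q_2) = floor((14 - 2)/5) = 2.
That gives (2*12 + 5)/(2*5 + 2) = 29/12.
Compare the errors: |x - 12/5| = |89*5 - 12*37|/(37*5) = 1/185, and |x - 29/12| = |89*12 - 29*37|/(37*12) = 5/444.
Cross-multiplying, 1*444 = 444 < 925 = 5*185, so 1/185 is smaller: the convergent 12/5 is closer to x than 29/12.

12/5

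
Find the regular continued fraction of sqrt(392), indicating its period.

Write x_i = (sqrt(392) + m_i)/d_i with (m_0, d_0) = (0, 1). a_0 = floor(sqrt(392)) = 19, since 19^2 = 361 <= 392 < 400 = 20^2.
Iterate m_{i+1} = d_i*a_i - m_i, d_{i+1} = (392 - m_{i+1}^2)/d_i, a_{i+1} = floor((a_0 + m_{i+1})/d_{i+1}):
  m_1 = 1*19 - 0 = 19, d_1 = (392 - 19^2)/1 = 31/1 = 31, a_1 = floor((19 + 19)/31) = 1.
  m_2 = 31*1 - 19 = 12, d_2 = (392 - 12^2)/31 = 248/31 = 8, a_2 = floor((19 + 12)/8) = 3.
  m_3 = 8*3 - 12 = 12, d_3 = (392 - 12^2)/8 = 248/8 = 31, a_3 = floor((19 + 12)/31) = 1.
  m_4 = 31*1 - 12 = 19, d_4 = (392 - 19^2)/31 = 31/31 = 1, a_4 = floor((19 + 19)/1) = 38.
  m_5 = 1*38 - 19 = 19, d_5 = (392 - 19^2)/1 = 31/1 = 31: (m_5, d_5) = (m_1, d_1) = (19, 31), so from here the quotients repeat a_1, ..., a_4; the period length is 4.
Hence the expansion of sqrt(392) is a_0 = 19 followed by the repeating block 1, 3, 1, 38 (period 4).

[19; (1, 3, 1, 38)]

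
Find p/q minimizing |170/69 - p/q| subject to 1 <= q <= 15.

32/13

Expand x = 170/69 as a continued fraction with the Euclidean algorithm:
  170 = 2*69 + 32, so a_0 = 2.
  69 = 2*32 + 5, so a_1 = 2.
  32 = 6*5 + 2, so a_2 = 6.
  5 = 2*2 + 1, so a_3 = 2.
  2 = 2*1 + 0, so a_4 = 2.
so x = [2; 2, 6, 2, 2].
Convergents (p_i = a_i*p_{i-1} + p_{i-2}, q_i = a_i*q_{i-1} + q_{i-2} with p_{-2}=0, p_{-1}=1, q_{-2}=1, q_{-1}=0), until the denominator exceeds 15:
  i=0: a_0=2, p_0 = 2*1 + 0 = 2, q_0 = 2*0 + 1 = 1.
  i=1: a_1=2, p_1 = 2*2 + 1 = 5, q_1 = 2*1 + 0 = 2.
  i=2: a_2=6, p_2 = 6*5 + 2 = 32, q_2 = 6*2 + 1 = 13.
  i=3: a_3=2, p_3 = 2*32 + 5 = 69, q_3 = 2*13 + 2 = 28.
q_3 = 28 > 15, so the last convergent with denominator <= 15 is p_2/q_2 = 32/13.
The closest fraction with denominator <= 15 is either p_2/q_2 or the intermediate fraction (k*p_2 + p_1)/(k*q_2 + q_1) with the largest k >= 1 whose denominator stays <= 15; these approach x as k grows, and every other convergent or intermediate fraction in range is farther away.
Largest k: floor((15 - q_1)/q_2) = floor((15 - 2)/13) = 1.
That gives (1*32 + 5)/(1*13 + 2) = 37/15.
Compare the errors: |x - 32/13| = |170*13 - 32*69|/(69*13) = 2/897, and |x - 37/15| = |170*15 - 37*69|/(69*15) = 3/1035.
Cross-multiplying, 2*1035 = 2070 < 2691 = 3*897, so 2/897 is smaller: the convergent 32/13 is closer to x than 37/15.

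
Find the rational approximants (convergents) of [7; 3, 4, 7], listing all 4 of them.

7/1, 22/3, 95/13, 687/94

Using the convergent recurrence p_i = a_i*p_{i-1} + p_{i-2}, q_i = a_i*q_{i-1} + q_{i-2} with p_{-2}=0, p_{-1}=1, q_{-2}=1, q_{-1}=0:
  i=0: a_0=7, p_0 = 7*1 + 0 = 7, q_0 = 7*0 + 1 = 1.
  i=1: a_1=3, p_1 = 3*7 + 1 = 22, q_1 = 3*1 + 0 = 3.
  i=2: a_2=4, p_2 = 4*22 + 7 = 95, q_2 = 4*3 + 1 = 13.
  i=3: a_3=7, p_3 = 7*95 + 22 = 687, q_3 = 7*13 + 3 = 94.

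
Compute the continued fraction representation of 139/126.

[1; 9, 1, 2, 4]

Run the Euclidean algorithm on 139 and 126; the successive quotients are the partial quotients a_0, a_1, ... (each step inverts the fractional part left over by the previous one):
  139 = 1*126 + 13, so a_0 = 1.
  126 = 9*13 + 9, so a_1 = 9.
  13 = 1*9 + 4, so a_2 = 1.
  9 = 2*4 + 1, so a_3 = 2.
  4 = 4*1 + 0, so a_4 = 4.
The remainder reaches 0 after 5 divisions, so the expansion has 5 partial quotients, read off in order.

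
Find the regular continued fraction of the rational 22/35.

[0; 1, 1, 1, 2, 4]

Run the Euclidean algorithm on 22 and 35; the successive quotients are the partial quotients a_0, a_1, ... (each step inverts the fractional part left over by the previous one):
  22 = 0*35 + 22, so a_0 = 0.
  35 = 1*22 + 13, so a_1 = 1.
  22 = 1*13 + 9, so a_2 = 1.
  13 = 1*9 + 4, so a_3 = 1.
  9 = 2*4 + 1, so a_4 = 2.
  4 = 4*1 + 0, so a_5 = 4.
The remainder reaches 0 after 6 divisions, so the expansion has 6 partial quotients, read off in order.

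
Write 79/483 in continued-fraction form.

[0; 6, 8, 1, 3, 2]

Run the Euclidean algorithm on 79 and 483; the successive quotients are the partial quotients a_0, a_1, ... (each step inverts the fractional part left over by the previous one):
  79 = 0*483 + 79, so a_0 = 0.
  483 = 6*79 + 9, so a_1 = 6.
  79 = 8*9 + 7, so a_2 = 8.
  9 = 1*7 + 2, so a_3 = 1.
  7 = 3*2 + 1, so a_4 = 3.
  2 = 2*1 + 0, so a_5 = 2.
The remainder reaches 0 after 6 divisions, so the expansion has 6 partial quotients, read off in order.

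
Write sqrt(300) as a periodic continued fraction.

Write x_i = (sqrt(300) + m_i)/d_i with (m_0, d_0) = (0, 1). a_0 = floor(sqrt(300)) = 17, since 17^2 = 289 <= 300 < 324 = 18^2.
Iterate m_{i+1} = d_i*a_i - m_i, d_{i+1} = (300 - m_{i+1}^2)/d_i, a_{i+1} = floor((a_0 + m_{i+1})/d_{i+1}):
  m_1 = 1*17 - 0 = 17, d_1 = (300 - 17^2)/1 = 11/1 = 11, a_1 = floor((17 + 17)/11) = 3.
  m_2 = 11*3 - 17 = 16, d_2 = (300 - 16^2)/11 = 44/11 = 4, a_2 = floor((17 + 16)/4) = 8.
  m_3 = 4*8 - 16 = 16, d_3 = (300 - 16^2)/4 = 44/4 = 11, a_3 = floor((17 + 16)/11) = 3.
  m_4 = 11*3 - 16 = 17, d_4 = (300 - 17^2)/11 = 11/11 = 1, a_4 = floor((17 + 17)/1) = 34.
  m_5 = 1*34 - 17 = 17, d_5 = (300 - 17^2)/1 = 11/1 = 11: (m_5, d_5) = (m_1, d_1) = (17, 11), so from here the quotients repeat a_1, ..., a_4; the period length is 4.
Hence the expansion of sqrt(300) is a_0 = 17 followed by the repeating block 3, 8, 3, 34 (period 4).

[17; (3, 8, 3, 34)]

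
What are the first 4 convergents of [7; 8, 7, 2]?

Using the convergent recurrence p_i = a_i*p_{i-1} + p_{i-2}, q_i = a_i*q_{i-1} + q_{i-2} with p_{-2}=0, p_{-1}=1, q_{-2}=1, q_{-1}=0:
  i=0: a_0=7, p_0 = 7*1 + 0 = 7, q_0 = 7*0 + 1 = 1.
  i=1: a_1=8, p_1 = 8*7 + 1 = 57, q_1 = 8*1 + 0 = 8.
  i=2: a_2=7, p_2 = 7*57 + 7 = 406, q_2 = 7*8 + 1 = 57.
  i=3: a_3=2, p_3 = 2*406 + 57 = 869, q_3 = 2*57 + 8 = 122.

7/1, 57/8, 406/57, 869/122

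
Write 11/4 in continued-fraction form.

Run the Euclidean algorithm on 11 and 4; the successive quotients are the partial quotients a_0, a_1, ... (each step inverts the fractional part left over by the previous one):
  11 = 2*4 + 3, so a_0 = 2.
  4 = 1*3 + 1, so a_1 = 1.
  3 = 3*1 + 0, so a_2 = 3.
The remainder reaches 0 after 3 divisions, so the expansion has 3 partial quotients, read off in order.

[2; 1, 3]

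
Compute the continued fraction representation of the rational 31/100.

[0; 3, 4, 2, 3]

Run the Euclidean algorithm on 31 and 100; the successive quotients are the partial quotients a_0, a_1, ... (each step inverts the fractional part left over by the previous one):
  31 = 0*100 + 31, so a_0 = 0.
  100 = 3*31 + 7, so a_1 = 3.
  31 = 4*7 + 3, so a_2 = 4.
  7 = 2*3 + 1, so a_3 = 2.
  3 = 3*1 + 0, so a_4 = 3.
The remainder reaches 0 after 5 divisions, so the expansion has 5 partial quotients, read off in order.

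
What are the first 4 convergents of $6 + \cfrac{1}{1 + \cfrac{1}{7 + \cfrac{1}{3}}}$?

6/1, 7/1, 55/8, 172/25

Using the convergent recurrence p_i = a_i*p_{i-1} + p_{i-2}, q_i = a_i*q_{i-1} + q_{i-2} with p_{-2}=0, p_{-1}=1, q_{-2}=1, q_{-1}=0:
  i=0: a_0=6, p_0 = 6*1 + 0 = 6, q_0 = 6*0 + 1 = 1.
  i=1: a_1=1, p_1 = 1*6 + 1 = 7, q_1 = 1*1 + 0 = 1.
  i=2: a_2=7, p_2 = 7*7 + 6 = 55, q_2 = 7*1 + 1 = 8.
  i=3: a_3=3, p_3 = 3*55 + 7 = 172, q_3 = 3*8 + 1 = 25.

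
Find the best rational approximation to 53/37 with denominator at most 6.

Expand x = 53/37 as a continued fraction with the Euclidean algorithm:
  53 = 1*37 + 16, so a_0 = 1.
  37 = 2*16 + 5, so a_1 = 2.
  16 = 3*5 + 1, so a_2 = 3.
  5 = 5*1 + 0, so a_3 = 5.
so x = [1; 2, 3, 5].
Convergents (p_i = a_i*p_{i-1} + p_{i-2}, q_i = a_i*q_{i-1} + q_{i-2} with p_{-2}=0, p_{-1}=1, q_{-2}=1, q_{-1}=0), until the denominator exceeds 6:
  i=0: a_0=1, p_0 = 1*1 + 0 = 1, q_0 = 1*0 + 1 = 1.
  i=1: a_1=2, p_1 = 2*1 + 1 = 3, q_1 = 2*1 + 0 = 2.
  i=2: a_2=3, p_2 = 3*3 + 1 = 10, q_2 = 3*2 + 1 = 7.
q_2 = 7 > 6, so the last convergent with denominator <= 6 is p_1/q_1 = 3/2.
The closest fraction with denominator <= 6 is either p_1/q_1 or the intermediate fraction (k*p_1 + p_0)/(k*q_1 + q_0) with the largest k >= 1 whose denominator stays <= 6; these approach x as k grows, and every other convergent or intermediate fraction in range is farther away.
Largest k: floor((6 - q_0)/q_1) = floor((6 - 1)/2) = 2.
That gives (2*3 + 1)/(2*2 + 1) = 7/5.
Compare the errors: |x - 3/2| = |53*2 - 3*37|/(37*2) = 5/74, and |x - 7/5| = |53*5 - 7*37|/(37*5) = 6/185.
Cross-multiplying, 6*74 = 444 < 925 = 5*185, so 6/185 is smaller: the intermediate fraction 7/5 is closer to x than 3/2.

7/5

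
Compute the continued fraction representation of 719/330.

Run the Euclidean algorithm on 719 and 330; the successive quotients are the partial quotients a_0, a_1, ... (each step inverts the fractional part left over by the previous one):
  719 = 2*330 + 59, so a_0 = 2.
  330 = 5*59 + 35, so a_1 = 5.
  59 = 1*35 + 24, so a_2 = 1.
  35 = 1*24 + 11, so a_3 = 1.
  24 = 2*11 + 2, so a_4 = 2.
  11 = 5*2 + 1, so a_5 = 5.
  2 = 2*1 + 0, so a_6 = 2.
The remainder reaches 0 after 7 divisions, so the expansion has 7 partial quotients, read off in order.

[2; 5, 1, 1, 2, 5, 2]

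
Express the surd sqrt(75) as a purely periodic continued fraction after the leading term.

Write x_i = (sqrt(75) + m_i)/d_i with (m_0, d_0) = (0, 1). a_0 = floor(sqrt(75)) = 8, since 8^2 = 64 <= 75 < 81 = 9^2.
Iterate m_{i+1} = d_i*a_i - m_i, d_{i+1} = (75 - m_{i+1}^2)/d_i, a_{i+1} = floor((a_0 + m_{i+1})/d_{i+1}):
  m_1 = 1*8 - 0 = 8, d_1 = (75 - 8^2)/1 = 11/1 = 11, a_1 = floor((8 + 8)/11) = 1.
  m_2 = 11*1 - 8 = 3, d_2 = (75 - 3^2)/11 = 66/11 = 6, a_2 = floor((8 + 3)/6) = 1.
  m_3 = 6*1 - 3 = 3, d_3 = (75 - 3^2)/6 = 66/6 = 11, a_3 = floor((8 + 3)/11) = 1.
  m_4 = 11*1 - 3 = 8, d_4 = (75 - 8^2)/11 = 11/11 = 1, a_4 = floor((8 + 8)/1) = 16.
  m_5 = 1*16 - 8 = 8, d_5 = (75 - 8^2)/1 = 11/1 = 11: (m_5, d_5) = (m_1, d_1) = (8, 11), so from here the quotients repeat a_1, ..., a_4; the period length is 4.
Hence the expansion of sqrt(75) is a_0 = 8 followed by the repeating block 1, 1, 1, 16 (period 4).

[8; (1, 1, 1, 16)]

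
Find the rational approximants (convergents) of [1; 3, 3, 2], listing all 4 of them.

Using the convergent recurrence p_i = a_i*p_{i-1} + p_{i-2}, q_i = a_i*q_{i-1} + q_{i-2} with p_{-2}=0, p_{-1}=1, q_{-2}=1, q_{-1}=0:
  i=0: a_0=1, p_0 = 1*1 + 0 = 1, q_0 = 1*0 + 1 = 1.
  i=1: a_1=3, p_1 = 3*1 + 1 = 4, q_1 = 3*1 + 0 = 3.
  i=2: a_2=3, p_2 = 3*4 + 1 = 13, q_2 = 3*3 + 1 = 10.
  i=3: a_3=2, p_3 = 2*13 + 4 = 30, q_3 = 2*10 + 3 = 23.

1/1, 4/3, 13/10, 30/23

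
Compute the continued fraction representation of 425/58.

[7; 3, 19]

Run the Euclidean algorithm on 425 and 58; the successive quotients are the partial quotients a_0, a_1, ... (each step inverts the fractional part left over by the previous one):
  425 = 7*58 + 19, so a_0 = 7.
  58 = 3*19 + 1, so a_1 = 3.
  19 = 19*1 + 0, so a_2 = 19.
The remainder reaches 0 after 3 divisions, so the expansion has 3 partial quotients, read off in order.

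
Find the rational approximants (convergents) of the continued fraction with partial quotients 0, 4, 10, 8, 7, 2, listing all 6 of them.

0/1, 1/4, 10/41, 81/332, 577/2365, 1235/5062

Using the convergent recurrence p_i = a_i*p_{i-1} + p_{i-2}, q_i = a_i*q_{i-1} + q_{i-2} with p_{-2}=0, p_{-1}=1, q_{-2}=1, q_{-1}=0:
  i=0: a_0=0, p_0 = 0*1 + 0 = 0, q_0 = 0*0 + 1 = 1.
  i=1: a_1=4, p_1 = 4*0 + 1 = 1, q_1 = 4*1 + 0 = 4.
  i=2: a_2=10, p_2 = 10*1 + 0 = 10, q_2 = 10*4 + 1 = 41.
  i=3: a_3=8, p_3 = 8*10 + 1 = 81, q_3 = 8*41 + 4 = 332.
  i=4: a_4=7, p_4 = 7*81 + 10 = 577, q_4 = 7*332 + 41 = 2365.
  i=5: a_5=2, p_5 = 2*577 + 81 = 1235, q_5 = 2*2365 + 332 = 5062.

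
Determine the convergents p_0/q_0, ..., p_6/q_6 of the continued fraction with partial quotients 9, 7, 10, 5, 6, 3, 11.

Using the convergent recurrence p_i = a_i*p_{i-1} + p_{i-2}, q_i = a_i*q_{i-1} + q_{i-2} with p_{-2}=0, p_{-1}=1, q_{-2}=1, q_{-1}=0:
  i=0: a_0=9, p_0 = 9*1 + 0 = 9, q_0 = 9*0 + 1 = 1.
  i=1: a_1=7, p_1 = 7*9 + 1 = 64, q_1 = 7*1 + 0 = 7.
  i=2: a_2=10, p_2 = 10*64 + 9 = 649, q_2 = 10*7 + 1 = 71.
  i=3: a_3=5, p_3 = 5*649 + 64 = 3309, q_3 = 5*71 + 7 = 362.
  i=4: a_4=6, p_4 = 6*3309 + 649 = 20503, q_4 = 6*362 + 71 = 2243.
  i=5: a_5=3, p_5 = 3*20503 + 3309 = 64818, q_5 = 3*2243 + 362 = 7091.
  i=6: a_6=11, p_6 = 11*64818 + 20503 = 733501, q_6 = 11*7091 + 2243 = 80244.

9/1, 64/7, 649/71, 3309/362, 20503/2243, 64818/7091, 733501/80244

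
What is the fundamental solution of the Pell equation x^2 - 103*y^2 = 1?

(x, y) = (227528, 22419)

First expand sqrt(103) as a continued fraction. With x_i = (sqrt(103) + m_i)/d_i and (m_0, d_0) = (0, 1): a_0 = floor(sqrt(103)) = 10, since 10^2 = 100 <= 103 < 121 = 11^2.
Iterate m_{i+1} = d_i*a_i - m_i, d_{i+1} = (103 - m_{i+1}^2)/d_i, a_{i+1} = floor((a_0 + m_{i+1})/d_{i+1}):
  m_1 = 1*10 - 0 = 10, d_1 = (103 - 10^2)/1 = 3/1 = 3, a_1 = floor((10 + 10)/3) = 6.
  m_2 = 3*6 - 10 = 8, d_2 = (103 - 8^2)/3 = 39/3 = 13, a_2 = floor((10 + 8)/13) = 1.
  m_3 = 13*1 - 8 = 5, d_3 = (103 - 5^2)/13 = 78/13 = 6, a_3 = floor((10 + 5)/6) = 2.
  m_4 = 6*2 - 5 = 7, d_4 = (103 - 7^2)/6 = 54/6 = 9, a_4 = floor((10 + 7)/9) = 1.
  m_5 = 9*1 - 7 = 2, d_5 = (103 - 2^2)/9 = 99/9 = 11, a_5 = floor((10 + 2)/11) = 1.
  m_6 = 11*1 - 2 = 9, d_6 = (103 - 9^2)/11 = 22/11 = 2, a_6 = floor((10 + 9)/2) = 9.
  m_7 = 2*9 - 9 = 9, d_7 = (103 - 9^2)/2 = 22/2 = 11, a_7 = floor((10 + 9)/11) = 1.
  m_8 = 11*1 - 9 = 2, d_8 = (103 - 2^2)/11 = 99/11 = 9, a_8 = floor((10 + 2)/9) = 1.
  m_9 = 9*1 - 2 = 7, d_9 = (103 - 7^2)/9 = 54/9 = 6, a_9 = floor((10 + 7)/6) = 2.
  m_10 = 6*2 - 7 = 5, d_10 = (103 - 5^2)/6 = 78/6 = 13, a_10 = floor((10 + 5)/13) = 1.
  m_11 = 13*1 - 5 = 8, d_11 = (103 - 8^2)/13 = 39/13 = 3, a_11 = floor((10 + 8)/3) = 6.
  m_12 = 3*6 - 8 = 10, d_12 = (103 - 10^2)/3 = 3/3 = 1, a_12 = floor((10 + 10)/1) = 20.
  m_13 = 1*20 - 10 = 10, d_13 = (103 - 10^2)/1 = 3/1 = 3: (m_13, d_13) = (m_1, d_1) = (10, 3), so from here the quotients repeat a_1, ..., a_12; the period length is 12.
So sqrt(103) = [10; (6, 1, 2, 1, 1, 9, 1, 1, 2, 1, 6, 20)] with period length k = 12.
k is even, so the fundamental solution of x^2 - 103y^2 = 1 is (p_{k-1}, q_{k-1}) = (p_11, q_11); compute convergents through index 11.
Convergents (p_i = a_i*p_{i-1} + p_{i-2}, q_i = a_i*q_{i-1} + q_{i-2} with p_{-2}=0, p_{-1}=1, q_{-2}=1, q_{-1}=0):
  i=0: a_0=10, p_0 = 10*1 + 0 = 10, q_0 = 10*0 + 1 = 1.
  i=1: a_1=6, p_1 = 6*10 + 1 = 61, q_1 = 6*1 + 0 = 6.
  i=2: a_2=1, p_2 = 1*61 + 10 = 71, q_2 = 1*6 + 1 = 7.
  i=3: a_3=2, p_3 = 2*71 + 61 = 203, q_3 = 2*7 + 6 = 20.
  i=4: a_4=1, p_4 = 1*203 + 71 = 274, q_4 = 1*20 + 7 = 27.
  i=5: a_5=1, p_5 = 1*274 + 203 = 477, q_5 = 1*27 + 20 = 47.
  i=6: a_6=9, p_6 = 9*477 + 274 = 4567, q_6 = 9*47 + 27 = 450.
  i=7: a_7=1, p_7 = 1*4567 + 477 = 5044, q_7 = 1*450 + 47 = 497.
  i=8: a_8=1, p_8 = 1*5044 + 4567 = 9611, q_8 = 1*497 + 450 = 947.
  i=9: a_9=2, p_9 = 2*9611 + 5044 = 24266, q_9 = 2*947 + 497 = 2391.
  i=10: a_10=1, p_10 = 1*24266 + 9611 = 33877, q_10 = 1*2391 + 947 = 3338.
  i=11: a_11=6, p_11 = 6*33877 + 24266 = 227528, q_11 = 6*3338 + 2391 = 22419.
Check: 227528^2 - 103*22419^2 = 51768990784 - 51768990783 = 1, so (x, y) = (227528, 22419) solves the equation, and by the theorem it is the least positive solution.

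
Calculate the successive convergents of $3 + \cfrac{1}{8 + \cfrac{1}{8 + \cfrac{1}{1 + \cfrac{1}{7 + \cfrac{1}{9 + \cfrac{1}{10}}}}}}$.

3/1, 25/8, 203/65, 228/73, 1799/576, 16419/5257, 165989/53146

Using the convergent recurrence p_i = a_i*p_{i-1} + p_{i-2}, q_i = a_i*q_{i-1} + q_{i-2} with p_{-2}=0, p_{-1}=1, q_{-2}=1, q_{-1}=0:
  i=0: a_0=3, p_0 = 3*1 + 0 = 3, q_0 = 3*0 + 1 = 1.
  i=1: a_1=8, p_1 = 8*3 + 1 = 25, q_1 = 8*1 + 0 = 8.
  i=2: a_2=8, p_2 = 8*25 + 3 = 203, q_2 = 8*8 + 1 = 65.
  i=3: a_3=1, p_3 = 1*203 + 25 = 228, q_3 = 1*65 + 8 = 73.
  i=4: a_4=7, p_4 = 7*228 + 203 = 1799, q_4 = 7*73 + 65 = 576.
  i=5: a_5=9, p_5 = 9*1799 + 228 = 16419, q_5 = 9*576 + 73 = 5257.
  i=6: a_6=10, p_6 = 10*16419 + 1799 = 165989, q_6 = 10*5257 + 576 = 53146.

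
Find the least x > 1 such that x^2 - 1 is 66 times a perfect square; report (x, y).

(x, y) = (65, 8)

First expand sqrt(66) as a continued fraction. With x_i = (sqrt(66) + m_i)/d_i and (m_0, d_0) = (0, 1): a_0 = floor(sqrt(66)) = 8, since 8^2 = 64 <= 66 < 81 = 9^2.
Iterate m_{i+1} = d_i*a_i - m_i, d_{i+1} = (66 - m_{i+1}^2)/d_i, a_{i+1} = floor((a_0 + m_{i+1})/d_{i+1}):
  m_1 = 1*8 - 0 = 8, d_1 = (66 - 8^2)/1 = 2/1 = 2, a_1 = floor((8 + 8)/2) = 8.
  m_2 = 2*8 - 8 = 8, d_2 = (66 - 8^2)/2 = 2/2 = 1, a_2 = floor((8 + 8)/1) = 16.
  m_3 = 1*16 - 8 = 8, d_3 = (66 - 8^2)/1 = 2/1 = 2: (m_3, d_3) = (m_1, d_1) = (8, 2), so from here the quotients repeat a_1, a_2; the period length is 2.
So sqrt(66) = [8; (8, 16)] with period length k = 2.
k is even, so the fundamental solution of x^2 - 66y^2 = 1 is (p_{k-1}, q_{k-1}) = (p_1, q_1); compute convergents through index 1.
Convergents (p_i = a_i*p_{i-1} + p_{i-2}, q_i = a_i*q_{i-1} + q_{i-2} with p_{-2}=0, p_{-1}=1, q_{-2}=1, q_{-1}=0):
  i=0: a_0=8, p_0 = 8*1 + 0 = 8, q_0 = 8*0 + 1 = 1.
  i=1: a_1=8, p_1 = 8*8 + 1 = 65, q_1 = 8*1 + 0 = 8.
Check: 65^2 - 66*8^2 = 4225 - 4224 = 1, so (x, y) = (65, 8) solves the equation, and by the theorem it is the least positive solution.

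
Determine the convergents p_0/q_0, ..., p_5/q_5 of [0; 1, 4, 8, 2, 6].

Using the convergent recurrence p_i = a_i*p_{i-1} + p_{i-2}, q_i = a_i*q_{i-1} + q_{i-2} with p_{-2}=0, p_{-1}=1, q_{-2}=1, q_{-1}=0:
  i=0: a_0=0, p_0 = 0*1 + 0 = 0, q_0 = 0*0 + 1 = 1.
  i=1: a_1=1, p_1 = 1*0 + 1 = 1, q_1 = 1*1 + 0 = 1.
  i=2: a_2=4, p_2 = 4*1 + 0 = 4, q_2 = 4*1 + 1 = 5.
  i=3: a_3=8, p_3 = 8*4 + 1 = 33, q_3 = 8*5 + 1 = 41.
  i=4: a_4=2, p_4 = 2*33 + 4 = 70, q_4 = 2*41 + 5 = 87.
  i=5: a_5=6, p_5 = 6*70 + 33 = 453, q_5 = 6*87 + 41 = 563.

0/1, 1/1, 4/5, 33/41, 70/87, 453/563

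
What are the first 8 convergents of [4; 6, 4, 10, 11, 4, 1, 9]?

Using the convergent recurrence p_i = a_i*p_{i-1} + p_{i-2}, q_i = a_i*q_{i-1} + q_{i-2} with p_{-2}=0, p_{-1}=1, q_{-2}=1, q_{-1}=0:
  i=0: a_0=4, p_0 = 4*1 + 0 = 4, q_0 = 4*0 + 1 = 1.
  i=1: a_1=6, p_1 = 6*4 + 1 = 25, q_1 = 6*1 + 0 = 6.
  i=2: a_2=4, p_2 = 4*25 + 4 = 104, q_2 = 4*6 + 1 = 25.
  i=3: a_3=10, p_3 = 10*104 + 25 = 1065, q_3 = 10*25 + 6 = 256.
  i=4: a_4=11, p_4 = 11*1065 + 104 = 11819, q_4 = 11*256 + 25 = 2841.
  i=5: a_5=4, p_5 = 4*11819 + 1065 = 48341, q_5 = 4*2841 + 256 = 11620.
  i=6: a_6=1, p_6 = 1*48341 + 11819 = 60160, q_6 = 1*11620 + 2841 = 14461.
  i=7: a_7=9, p_7 = 9*60160 + 48341 = 589781, q_7 = 9*14461 + 11620 = 141769.

4/1, 25/6, 104/25, 1065/256, 11819/2841, 48341/11620, 60160/14461, 589781/141769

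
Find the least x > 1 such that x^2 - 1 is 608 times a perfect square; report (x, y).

First expand sqrt(608) as a continued fraction. With x_i = (sqrt(608) + m_i)/d_i and (m_0, d_0) = (0, 1): a_0 = floor(sqrt(608)) = 24, since 24^2 = 576 <= 608 < 625 = 25^2.
Iterate m_{i+1} = d_i*a_i - m_i, d_{i+1} = (608 - m_{i+1}^2)/d_i, a_{i+1} = floor((a_0 + m_{i+1})/d_{i+1}):
  m_1 = 1*24 - 0 = 24, d_1 = (608 - 24^2)/1 = 32/1 = 32, a_1 = floor((24 + 24)/32) = 1.
  m_2 = 32*1 - 24 = 8, d_2 = (608 - 8^2)/32 = 544/32 = 17, a_2 = floor((24 + 8)/17) = 1.
  m_3 = 17*1 - 8 = 9, d_3 = (608 - 9^2)/17 = 527/17 = 31, a_3 = floor((24 + 9)/31) = 1.
  m_4 = 31*1 - 9 = 22, d_4 = (608 - 22^2)/31 = 124/31 = 4, a_4 = floor((24 + 22)/4) = 11.
  m_5 = 4*11 - 22 = 22, d_5 = (608 - 22^2)/4 = 124/4 = 31, a_5 = floor((24 + 22)/31) = 1.
  m_6 = 31*1 - 22 = 9, d_6 = (608 - 9^2)/31 = 527/31 = 17, a_6 = floor((24 + 9)/17) = 1.
  m_7 = 17*1 - 9 = 8, d_7 = (608 - 8^2)/17 = 544/17 = 32, a_7 = floor((24 + 8)/32) = 1.
  m_8 = 32*1 - 8 = 24, d_8 = (608 - 24^2)/32 = 32/32 = 1, a_8 = floor((24 + 24)/1) = 48.
  m_9 = 1*48 - 24 = 24, d_9 = (608 - 24^2)/1 = 32/1 = 32: (m_9, d_9) = (m_1, d_1) = (24, 32), so from here the quotients repeat a_1, ..., a_8; the period length is 8.
So sqrt(608) = [24; (1, 1, 1, 11, 1, 1, 1, 48)] with period length k = 8.
k is even, so the fundamental solution of x^2 - 608y^2 = 1 is (p_{k-1}, q_{k-1}) = (p_7, q_7); compute convergents through index 7.
Convergents (p_i = a_i*p_{i-1} + p_{i-2}, q_i = a_i*q_{i-1} + q_{i-2} with p_{-2}=0, p_{-1}=1, q_{-2}=1, q_{-1}=0):
  i=0: a_0=24, p_0 = 24*1 + 0 = 24, q_0 = 24*0 + 1 = 1.
  i=1: a_1=1, p_1 = 1*24 + 1 = 25, q_1 = 1*1 + 0 = 1.
  i=2: a_2=1, p_2 = 1*25 + 24 = 49, q_2 = 1*1 + 1 = 2.
  i=3: a_3=1, p_3 = 1*49 + 25 = 74, q_3 = 1*2 + 1 = 3.
  i=4: a_4=11, p_4 = 11*74 + 49 = 863, q_4 = 11*3 + 2 = 35.
  i=5: a_5=1, p_5 = 1*863 + 74 = 937, q_5 = 1*35 + 3 = 38.
  i=6: a_6=1, p_6 = 1*937 + 863 = 1800, q_6 = 1*38 + 35 = 73.
  i=7: a_7=1, p_7 = 1*1800 + 937 = 2737, q_7 = 1*73 + 38 = 111.
Check: 2737^2 - 608*111^2 = 7491169 - 7491168 = 1, so (x, y) = (2737, 111) solves the equation, and by the theorem it is the least positive solution.

(x, y) = (2737, 111)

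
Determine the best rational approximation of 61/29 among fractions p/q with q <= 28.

Expand x = 61/29 as a continued fraction with the Euclidean algorithm:
  61 = 2*29 + 3, so a_0 = 2.
  29 = 9*3 + 2, so a_1 = 9.
  3 = 1*2 + 1, so a_2 = 1.
  2 = 2*1 + 0, so a_3 = 2.
so x = [2; 9, 1, 2].
Convergents (p_i = a_i*p_{i-1} + p_{i-2}, q_i = a_i*q_{i-1} + q_{i-2} with p_{-2}=0, p_{-1}=1, q_{-2}=1, q_{-1}=0), until the denominator exceeds 28:
  i=0: a_0=2, p_0 = 2*1 + 0 = 2, q_0 = 2*0 + 1 = 1.
  i=1: a_1=9, p_1 = 9*2 + 1 = 19, q_1 = 9*1 + 0 = 9.
  i=2: a_2=1, p_2 = 1*19 + 2 = 21, q_2 = 1*9 + 1 = 10.
  i=3: a_3=2, p_3 = 2*21 + 19 = 61, q_3 = 2*10 + 9 = 29.
q_3 = 29 > 28, so the last convergent with denominator <= 28 is p_2/q_2 = 21/10.
The closest fraction with denominator <= 28 is either p_2/q_2 or the intermediate fraction (k*p_2 + p_1)/(k*q_2 + q_1) with the largest k >= 1 whose denominator stays <= 28; these approach x as k grows, and every other convergent or intermediate fraction in range is farther away.
Largest k: floor((28 - q_1)/q_2) = floor((28 - 9)/10) = 1.
That gives (1*21 + 19)/(1*10 + 9) = 40/19.
Compare the errors: |x - 21/10| = |61*10 - 21*29|/(29*10) = 1/290, and |x - 40/19| = |61*19 - 40*29|/(29*19) = 1/551.
Cross-multiplying, 1*290 = 290 < 551 = 1*551, so 1/551 is smaller: the intermediate fraction 40/19 is closer to x than 21/10.

40/19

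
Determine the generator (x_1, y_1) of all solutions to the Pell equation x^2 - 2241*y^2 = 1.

(x, y) = (8553815, 180692)

First expand sqrt(2241) as a continued fraction. With x_i = (sqrt(2241) + m_i)/d_i and (m_0, d_0) = (0, 1): a_0 = floor(sqrt(2241)) = 47, since 47^2 = 2209 <= 2241 < 2304 = 48^2.
Iterate m_{i+1} = d_i*a_i - m_i, d_{i+1} = (2241 - m_{i+1}^2)/d_i, a_{i+1} = floor((a_0 + m_{i+1})/d_{i+1}):
  m_1 = 1*47 - 0 = 47, d_1 = (2241 - 47^2)/1 = 32/1 = 32, a_1 = floor((47 + 47)/32) = 2.
  m_2 = 32*2 - 47 = 17, d_2 = (2241 - 17^2)/32 = 1952/32 = 61, a_2 = floor((47 + 17)/61) = 1.
  m_3 = 61*1 - 17 = 44, d_3 = (2241 - 44^2)/61 = 305/61 = 5, a_3 = floor((47 + 44)/5) = 18.
  m_4 = 5*18 - 44 = 46, d_4 = (2241 - 46^2)/5 = 125/5 = 25, a_4 = floor((47 + 46)/25) = 3.
  m_5 = 25*3 - 46 = 29, d_5 = (2241 - 29^2)/25 = 1400/25 = 56, a_5 = floor((47 + 29)/56) = 1.
  m_6 = 56*1 - 29 = 27, d_6 = (2241 - 27^2)/56 = 1512/56 = 27, a_6 = floor((47 + 27)/27) = 2.
  m_7 = 27*2 - 27 = 27, d_7 = (2241 - 27^2)/27 = 1512/27 = 56, a_7 = floor((47 + 27)/56) = 1.
  m_8 = 56*1 - 27 = 29, d_8 = (2241 - 29^2)/56 = 1400/56 = 25, a_8 = floor((47 + 29)/25) = 3.
  m_9 = 25*3 - 29 = 46, d_9 = (2241 - 46^2)/25 = 125/25 = 5, a_9 = floor((47 + 46)/5) = 18.
  m_10 = 5*18 - 46 = 44, d_10 = (2241 - 44^2)/5 = 305/5 = 61, a_10 = floor((47 + 44)/61) = 1.
  m_11 = 61*1 - 44 = 17, d_11 = (2241 - 17^2)/61 = 1952/61 = 32, a_11 = floor((47 + 17)/32) = 2.
  m_12 = 32*2 - 17 = 47, d_12 = (2241 - 47^2)/32 = 32/32 = 1, a_12 = floor((47 + 47)/1) = 94.
  m_13 = 1*94 - 47 = 47, d_13 = (2241 - 47^2)/1 = 32/1 = 32: (m_13, d_13) = (m_1, d_1) = (47, 32), so from here the quotients repeat a_1, ..., a_12; the period length is 12.
So sqrt(2241) = [47; (2, 1, 18, 3, 1, 2, 1, 3, 18, 1, 2, 94)] with period length k = 12.
k is even, so the fundamental solution of x^2 - 2241y^2 = 1 is (p_{k-1}, q_{k-1}) = (p_11, q_11); compute convergents through index 11.
Convergents (p_i = a_i*p_{i-1} + p_{i-2}, q_i = a_i*q_{i-1} + q_{i-2} with p_{-2}=0, p_{-1}=1, q_{-2}=1, q_{-1}=0):
  i=0: a_0=47, p_0 = 47*1 + 0 = 47, q_0 = 47*0 + 1 = 1.
  i=1: a_1=2, p_1 = 2*47 + 1 = 95, q_1 = 2*1 + 0 = 2.
  i=2: a_2=1, p_2 = 1*95 + 47 = 142, q_2 = 1*2 + 1 = 3.
  i=3: a_3=18, p_3 = 18*142 + 95 = 2651, q_3 = 18*3 + 2 = 56.
  i=4: a_4=3, p_4 = 3*2651 + 142 = 8095, q_4 = 3*56 + 3 = 171.
  i=5: a_5=1, p_5 = 1*8095 + 2651 = 10746, q_5 = 1*171 + 56 = 227.
  i=6: a_6=2, p_6 = 2*10746 + 8095 = 29587, q_6 = 2*227 + 171 = 625.
  i=7: a_7=1, p_7 = 1*29587 + 10746 = 40333, q_7 = 1*625 + 227 = 852.
  i=8: a_8=3, p_8 = 3*40333 + 29587 = 150586, q_8 = 3*852 + 625 = 3181.
  i=9: a_9=18, p_9 = 18*150586 + 40333 = 2750881, q_9 = 18*3181 + 852 = 58110.
  i=10: a_10=1, p_10 = 1*2750881 + 150586 = 2901467, q_10 = 1*58110 + 3181 = 61291.
  i=11: a_11=2, p_11 = 2*2901467 + 2750881 = 8553815, q_11 = 2*61291 + 58110 = 180692.
Check: 8553815^2 - 2241*180692^2 = 73167751054225 - 73167751054224 = 1, so (x, y) = (8553815, 180692) solves the equation, and by the theorem it is the least positive solution.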